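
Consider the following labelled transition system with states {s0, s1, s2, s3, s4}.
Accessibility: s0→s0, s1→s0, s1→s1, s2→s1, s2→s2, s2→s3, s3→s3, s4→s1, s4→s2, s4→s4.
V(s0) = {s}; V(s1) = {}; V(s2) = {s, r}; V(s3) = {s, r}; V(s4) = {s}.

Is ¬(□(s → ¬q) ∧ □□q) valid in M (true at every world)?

Yes

Let φ = ¬(□(s → ¬q) ∧ □□q). Evaluate φ at each world:
  s0 (successors {s0}): φ is true.
  s1 (successors {s0, s1}): φ is true.
  s2 (successors {s1, s2, s3}): φ is true.
  s3 (successors {s3}): φ is true.
  s4 (successors {s1, s2, s4}): φ is true.
For instance, at s1:
  At s1: □(s → ¬q) ∧ □□q is false, so ¬(□(s → ¬q) ∧ □□q) is true.
    At s1: □(s → ¬q) is true, □□q is false, so □(s → ¬q) ∧ □□q is false.
      At s1: □(s → ¬q) requires s → ¬q at every successor {s0, s1}.
        At s0: s → ¬q is true.
        At s1: s → ¬q is true.
      So □(s → ¬q) is true at s1.
      At s1: □□q requires □q at every successor {s0, s1}.
        □q fails at s0, so □□q is false at s1.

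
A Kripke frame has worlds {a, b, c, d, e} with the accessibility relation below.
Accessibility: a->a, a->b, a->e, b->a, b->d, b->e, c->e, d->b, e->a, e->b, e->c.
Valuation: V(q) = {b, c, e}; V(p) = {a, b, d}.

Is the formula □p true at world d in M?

At d: □p requires p at every successor {b}.
  At b: p is true.
So □p is true at d.

Yes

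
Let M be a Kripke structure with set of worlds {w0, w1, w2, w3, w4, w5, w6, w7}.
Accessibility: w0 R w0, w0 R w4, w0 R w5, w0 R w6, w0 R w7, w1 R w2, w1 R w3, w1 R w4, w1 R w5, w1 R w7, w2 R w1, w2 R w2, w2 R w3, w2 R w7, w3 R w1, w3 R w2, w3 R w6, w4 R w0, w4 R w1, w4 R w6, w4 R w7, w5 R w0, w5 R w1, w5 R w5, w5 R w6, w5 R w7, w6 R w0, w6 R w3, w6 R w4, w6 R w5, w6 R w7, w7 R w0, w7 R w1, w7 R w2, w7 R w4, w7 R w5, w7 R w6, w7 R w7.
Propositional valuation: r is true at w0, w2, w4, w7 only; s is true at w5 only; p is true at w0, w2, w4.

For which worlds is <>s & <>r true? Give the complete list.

w0, w1, w5, w6, w7

Recall that <>ψ holds at a world iff ψ holds at some accessible world.
Let φ = <>s & <>r. Evaluate φ at each world:
  w0 (successors {w0, w4, w5, w6, w7}): φ is true.
  w1 (successors {w2, w3, w4, w5, w7}): φ is true.
  w2 (successors {w1, w2, w3, w7}): φ is false.
  w3 (successors {w1, w2, w6}): φ is false.
  w4 (successors {w0, w1, w6, w7}): φ is false.
  w5 (successors {w0, w1, w5, w6, w7}): φ is true.
  w6 (successors {w0, w3, w4, w5, w7}): φ is true.
  w7 (successors {w0, w1, w2, w4, w5, w6, w7}): φ is true.
For instance, at w4:
  At w4: <>s is false, <>r is true, so <>s & <>r is false.
    At w4: <>s requires s at some successor in {w0, w1, w6, w7}.
      At w0: s is false.
      At w1: s is false.
      At w6: s is false.
      At w7: s is false.
    So <>s is false at w4.
    At w4: <>r requires r at some successor in {w0, w1, w6, w7}.
      r holds at w0, so <>r is true at w4.
Satisfying worlds: {w0, w1, w5, w6, w7}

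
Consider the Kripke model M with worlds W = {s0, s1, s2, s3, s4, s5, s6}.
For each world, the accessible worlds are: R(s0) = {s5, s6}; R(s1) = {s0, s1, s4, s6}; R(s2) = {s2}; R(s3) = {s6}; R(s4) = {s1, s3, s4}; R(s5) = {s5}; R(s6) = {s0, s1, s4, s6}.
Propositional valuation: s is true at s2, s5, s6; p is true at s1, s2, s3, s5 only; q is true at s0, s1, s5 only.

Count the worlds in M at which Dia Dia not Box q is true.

6

Let φ = Dia Dia not Box q. Evaluate φ at each world:
  s0 (successors {s5, s6}): φ is true.
  s1 (successors {s0, s1, s4, s6}): φ is true.
  s2 (successors {s2}): φ is true.
  s3 (successors {s6}): φ is true.
  s4 (successors {s1, s3, s4}): φ is true.
  s5 (successors {s5}): φ is false.
  s6 (successors {s0, s1, s4, s6}): φ is true.
For instance, at s4:
  At s4: Dia Dia not Box q requires Dia not Box q at some successor in {s1, s3, s4}.
    Dia not Box q holds at s1, so Dia Dia not Box q is true at s4.
      At s1: Dia not Box q requires not Box q at some successor in {s0, s1, s4, s6}.
        not Box q holds at s0, so Dia not Box q is true at s1.
Satisfying worlds: {s0, s1, s2, s3, s4, s6}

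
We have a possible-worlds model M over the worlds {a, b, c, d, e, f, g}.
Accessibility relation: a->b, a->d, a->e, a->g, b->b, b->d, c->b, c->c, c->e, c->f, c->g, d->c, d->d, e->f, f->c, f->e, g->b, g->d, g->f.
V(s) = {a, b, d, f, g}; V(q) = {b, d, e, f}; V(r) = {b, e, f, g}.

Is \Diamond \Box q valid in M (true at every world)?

Recall that \Box ψ holds at a world iff ψ holds at every accessible world, and \Diamond ψ holds iff ψ holds at some accessible world.
Let φ = \Diamond \Box q. Evaluate φ at each world:
  a (successors {b, d, e, g}): φ is true.
  b (successors {b, d}): φ is true.
  c (successors {b, c, e, f, g}): φ is true.
  d (successors {c, d}): φ is false.
  e (successors {f}): φ is false.
  f (successors {c, e}): φ is true.
  g (successors {b, d, f}): φ is true.
Detail at d (counterexample):
  At d: \Diamond \Box q requires \Box q at some successor in {c, d}.
    At c: \Box q is false.
    At d: \Box q is false.
  So \Diamond \Box q is false at d.

No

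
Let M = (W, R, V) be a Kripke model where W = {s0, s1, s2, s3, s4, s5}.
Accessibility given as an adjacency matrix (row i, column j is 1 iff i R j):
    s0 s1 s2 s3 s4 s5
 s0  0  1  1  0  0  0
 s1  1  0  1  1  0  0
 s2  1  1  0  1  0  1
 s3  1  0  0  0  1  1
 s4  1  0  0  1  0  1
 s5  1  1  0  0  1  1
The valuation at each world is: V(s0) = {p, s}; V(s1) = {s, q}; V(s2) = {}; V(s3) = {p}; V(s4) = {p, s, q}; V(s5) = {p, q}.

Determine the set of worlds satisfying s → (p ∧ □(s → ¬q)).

s2, s3, s4, s5

Recall that □ψ holds at a world iff ψ holds at every accessible world, and ◇ψ holds iff ψ holds at some accessible world.
Let φ = s → (p ∧ □(s → ¬q)). Evaluate φ at each world:
  s0 (successors {s1, s2}): φ is false.
  s1 (successors {s0, s2, s3}): φ is false.
  s2 (successors {s0, s1, s3, s5}): φ is true.
  s3 (successors {s0, s4, s5}): φ is true.
  s4 (successors {s0, s3, s5}): φ is true.
  s5 (successors {s0, s1, s4, s5}): φ is true.
For instance, at s3:
  At s3: s is false, p ∧ □(s → ¬q) is false, so s → (p ∧ □(s → ¬q)) is true.
    At s3: p is true, □(s → ¬q) is false, so p ∧ □(s → ¬q) is false.
      At s3: □(s → ¬q) requires s → ¬q at every successor {s0, s4, s5}.
        s → ¬q fails at s4, so □(s → ¬q) is false at s3.
Satisfying worlds: {s2, s3, s4, s5}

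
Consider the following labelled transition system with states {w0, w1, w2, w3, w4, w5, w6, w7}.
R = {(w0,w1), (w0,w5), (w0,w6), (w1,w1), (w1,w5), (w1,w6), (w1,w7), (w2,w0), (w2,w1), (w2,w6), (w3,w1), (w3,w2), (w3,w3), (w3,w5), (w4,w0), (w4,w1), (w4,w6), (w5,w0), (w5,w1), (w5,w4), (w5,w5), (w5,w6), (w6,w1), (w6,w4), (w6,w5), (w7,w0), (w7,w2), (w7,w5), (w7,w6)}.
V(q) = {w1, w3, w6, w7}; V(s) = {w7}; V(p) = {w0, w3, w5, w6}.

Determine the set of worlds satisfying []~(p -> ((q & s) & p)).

Let φ = []~(p -> ((q & s) & p)). Evaluate φ at each world:
  w0 (successors {w1, w5, w6}): φ is false.
  w1 (successors {w1, w5, w6, w7}): φ is false.
  w2 (successors {w0, w1, w6}): φ is false.
  w3 (successors {w1, w2, w3, w5}): φ is false.
  w4 (successors {w0, w1, w6}): φ is false.
  w5 (successors {w0, w1, w4, w5, w6}): φ is false.
  w6 (successors {w1, w4, w5}): φ is false.
  w7 (successors {w0, w2, w5, w6}): φ is false.
For instance, at w4:
  At w4: []~(p -> ((q & s) & p)) requires ~(p -> ((q & s) & p)) at every successor {w0, w1, w6}.
    ~(p -> ((q & s) & p)) fails at w1, so []~(p -> ((q & s) & p)) is false at w4.
Satisfying worlds: none.

none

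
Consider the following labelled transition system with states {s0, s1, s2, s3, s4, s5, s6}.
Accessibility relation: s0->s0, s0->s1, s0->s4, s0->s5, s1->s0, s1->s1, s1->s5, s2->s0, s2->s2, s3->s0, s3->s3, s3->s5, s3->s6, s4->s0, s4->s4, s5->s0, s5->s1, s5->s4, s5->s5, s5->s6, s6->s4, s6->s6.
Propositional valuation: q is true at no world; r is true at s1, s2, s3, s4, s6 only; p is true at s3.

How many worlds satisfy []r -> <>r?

Let φ = []r -> <>r. Evaluate φ at each world:
  s0 (successors {s0, s1, s4, s5}): φ is true.
  s1 (successors {s0, s1, s5}): φ is true.
  s2 (successors {s0, s2}): φ is true.
  s3 (successors {s0, s3, s5, s6}): φ is true.
  s4 (successors {s0, s4}): φ is true.
  s5 (successors {s0, s1, s4, s5, s6}): φ is true.
  s6 (successors {s4, s6}): φ is true.
For instance, at s4:
  At s4: []r is false, <>r is true, so []r -> <>r is true.
    At s4: []r requires r at every successor {s0, s4}.
      r fails at s0, so []r is false at s4.
    At s4: <>r requires r at some successor in {s0, s4}.
      r holds at s4, so <>r is true at s4.
Satisfying worlds: {s0, s1, s2, s3, s4, s5, s6}

7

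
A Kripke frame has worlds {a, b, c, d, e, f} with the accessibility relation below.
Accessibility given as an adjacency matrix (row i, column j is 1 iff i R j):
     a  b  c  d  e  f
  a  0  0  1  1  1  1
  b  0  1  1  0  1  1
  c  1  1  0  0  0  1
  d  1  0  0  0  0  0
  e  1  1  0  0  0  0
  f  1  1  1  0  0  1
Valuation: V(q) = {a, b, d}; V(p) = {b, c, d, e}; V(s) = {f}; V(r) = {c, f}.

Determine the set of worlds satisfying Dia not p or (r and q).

Let φ = Dia not p or (r and q). Evaluate φ at each world:
  a (successors {c, d, e, f}): φ is true.
  b (successors {b, c, e, f}): φ is true.
  c (successors {a, b, f}): φ is true.
  d (successors {a}): φ is true.
  e (successors {a, b}): φ is true.
  f (successors {a, b, c, f}): φ is true.
For instance, at a:
  At a: Dia not p is true, r and q is false, so Dia not p or (r and q) is true.
    At a: Dia not p requires not p at some successor in {c, d, e, f}.
      not p holds at f, so Dia not p is true at a.
Satisfying worlds: {a, b, c, d, e, f}

a, b, c, d, e, f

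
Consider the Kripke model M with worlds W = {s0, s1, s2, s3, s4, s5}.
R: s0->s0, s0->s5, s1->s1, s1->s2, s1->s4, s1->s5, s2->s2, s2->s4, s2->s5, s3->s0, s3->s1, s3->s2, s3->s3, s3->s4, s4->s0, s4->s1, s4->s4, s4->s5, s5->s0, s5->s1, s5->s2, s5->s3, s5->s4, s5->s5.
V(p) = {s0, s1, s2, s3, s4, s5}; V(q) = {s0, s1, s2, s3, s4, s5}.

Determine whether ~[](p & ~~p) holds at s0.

No

Recall that []ψ holds at a world iff ψ holds at every accessible world, and <>ψ holds iff ψ holds at some accessible world.
At s0: [](p & ~~p) is true, so ~[](p & ~~p) is false.
  At s0: [](p & ~~p) requires p & ~~p at every successor {s0, s5}.
    At s0: p & ~~p is true.
    At s5: p & ~~p is true.
  So [](p & ~~p) is true at s0.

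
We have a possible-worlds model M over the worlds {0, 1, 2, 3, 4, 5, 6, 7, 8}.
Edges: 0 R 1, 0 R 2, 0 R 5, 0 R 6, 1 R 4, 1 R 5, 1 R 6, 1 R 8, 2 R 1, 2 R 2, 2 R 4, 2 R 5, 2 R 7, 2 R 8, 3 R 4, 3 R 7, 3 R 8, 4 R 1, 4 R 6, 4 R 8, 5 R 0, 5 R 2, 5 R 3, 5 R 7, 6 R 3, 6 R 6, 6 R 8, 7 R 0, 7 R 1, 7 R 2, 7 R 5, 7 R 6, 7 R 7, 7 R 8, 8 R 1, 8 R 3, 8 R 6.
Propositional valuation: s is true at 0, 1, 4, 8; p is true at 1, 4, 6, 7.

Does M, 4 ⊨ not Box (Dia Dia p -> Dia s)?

No

At 4: Box (Dia Dia p -> Dia s) is true, so not Box (Dia Dia p -> Dia s) is false.
  At 4: Box (Dia Dia p -> Dia s) requires Dia Dia p -> Dia s at every successor {1, 6, 8}.
      At 1: Dia Dia p is true, Dia s is true, so Dia Dia p -> Dia s is true.
      At 6: Dia Dia p is true, Dia s is true, so Dia Dia p -> Dia s is true.
      At 8: Dia Dia p is true, Dia s is true, so Dia Dia p -> Dia s is true.
  So Box (Dia Dia p -> Dia s) is true at 4.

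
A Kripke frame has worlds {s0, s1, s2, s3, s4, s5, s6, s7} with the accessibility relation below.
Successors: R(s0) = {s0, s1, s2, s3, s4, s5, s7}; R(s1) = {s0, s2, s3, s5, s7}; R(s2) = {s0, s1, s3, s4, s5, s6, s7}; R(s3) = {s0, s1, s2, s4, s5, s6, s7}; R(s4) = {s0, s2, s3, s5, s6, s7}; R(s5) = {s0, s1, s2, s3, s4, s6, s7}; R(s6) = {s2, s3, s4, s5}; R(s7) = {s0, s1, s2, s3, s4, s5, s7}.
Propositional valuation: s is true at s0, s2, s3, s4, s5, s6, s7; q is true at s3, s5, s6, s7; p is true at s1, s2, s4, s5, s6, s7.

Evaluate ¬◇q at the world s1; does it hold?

At s1: ◇q is true, so ¬◇q is false.
  At s1: ◇q requires q at some successor in {s0, s2, s3, s5, s7}.
    q holds at s3, so ◇q is true at s1.

No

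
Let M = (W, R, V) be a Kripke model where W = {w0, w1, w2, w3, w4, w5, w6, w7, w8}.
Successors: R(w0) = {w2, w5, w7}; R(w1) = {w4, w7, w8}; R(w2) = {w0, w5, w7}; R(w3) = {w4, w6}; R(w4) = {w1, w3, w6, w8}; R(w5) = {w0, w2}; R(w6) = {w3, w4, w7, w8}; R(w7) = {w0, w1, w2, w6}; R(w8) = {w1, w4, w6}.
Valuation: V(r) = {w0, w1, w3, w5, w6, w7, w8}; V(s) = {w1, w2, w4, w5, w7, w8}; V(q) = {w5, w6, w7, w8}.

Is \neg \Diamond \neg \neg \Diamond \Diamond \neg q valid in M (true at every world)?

No

Let φ = \neg \Diamond \neg \neg \Diamond \Diamond \neg q. Evaluate φ at each world:
  w0 (successors {w2, w5, w7}): φ is false.
  w1 (successors {w4, w7, w8}): φ is false.
  w2 (successors {w0, w5, w7}): φ is false.
  w3 (successors {w4, w6}): φ is false.
  w4 (successors {w1, w3, w6, w8}): φ is false.
  w5 (successors {w0, w2}): φ is false.
  w6 (successors {w3, w4, w7, w8}): φ is false.
  w7 (successors {w0, w1, w2, w6}): φ is false.
  w8 (successors {w1, w4, w6}): φ is false.
Detail at w0 (counterexample):
  At w0: \Diamond \neg \neg \Diamond \Diamond \neg q is true, so \neg \Diamond \neg \neg \Diamond \Diamond \neg q is false.
    At w0: \Diamond \neg \neg \Diamond \Diamond \neg q requires \neg \neg \Diamond \Diamond \neg q at some successor in {w2, w5, w7}.
      \neg \neg \Diamond \Diamond \neg q holds at w2, so \Diamond \neg \neg \Diamond \Diamond \neg q is true at w0.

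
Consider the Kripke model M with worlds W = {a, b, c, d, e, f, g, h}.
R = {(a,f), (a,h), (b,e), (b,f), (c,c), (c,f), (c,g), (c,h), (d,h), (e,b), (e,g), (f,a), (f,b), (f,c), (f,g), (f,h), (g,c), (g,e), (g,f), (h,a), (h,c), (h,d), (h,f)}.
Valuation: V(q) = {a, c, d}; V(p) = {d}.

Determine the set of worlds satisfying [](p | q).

Let φ = [](p | q). Evaluate φ at each world:
  a (successors {f, h}): φ is false.
  b (successors {e, f}): φ is false.
  c (successors {c, f, g, h}): φ is false.
  d (successors {h}): φ is false.
  e (successors {b, g}): φ is false.
  f (successors {a, b, c, g, h}): φ is false.
  g (successors {c, e, f}): φ is false.
  h (successors {a, c, d, f}): φ is false.
For instance, at b:
  At b: [](p | q) requires p | q at every successor {e, f}.
    p | q fails at e, so [](p | q) is false at b.
Satisfying worlds: none.

none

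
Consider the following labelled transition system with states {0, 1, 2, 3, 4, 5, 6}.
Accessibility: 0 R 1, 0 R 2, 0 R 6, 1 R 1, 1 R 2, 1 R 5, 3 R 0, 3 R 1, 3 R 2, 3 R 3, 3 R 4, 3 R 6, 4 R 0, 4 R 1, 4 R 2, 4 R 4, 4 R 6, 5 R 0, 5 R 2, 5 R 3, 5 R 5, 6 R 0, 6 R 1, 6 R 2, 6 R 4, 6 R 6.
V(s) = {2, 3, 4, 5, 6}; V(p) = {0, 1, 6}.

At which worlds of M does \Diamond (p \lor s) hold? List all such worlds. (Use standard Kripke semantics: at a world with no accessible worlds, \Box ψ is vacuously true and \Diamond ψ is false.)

Recall that \Diamond ψ holds at a world iff ψ holds at some accessible world.
Let φ = \Diamond (p \lor s). Evaluate φ at each world:
  0 (successors {1, 2, 6}): φ is true.
  1 (successors {1, 2, 5}): φ is true.
  2 (successors ∅): φ is false.
  3 (successors {0, 1, 2, 3, 4, 6}): φ is true.
  4 (successors {0, 1, 2, 4, 6}): φ is true.
  5 (successors {0, 2, 3, 5}): φ is true.
  6 (successors {0, 1, 2, 4, 6}): φ is true.
For instance, at 3:
  At 3: \Diamond (p \lor s) requires p \lor s at some successor in {0, 1, 2, 3, 4, 6}.
    p \lor s holds at 0, so \Diamond (p \lor s) is true at 3.
Satisfying worlds: {0, 1, 3, 4, 5, 6}

0, 1, 3, 4, 5, 6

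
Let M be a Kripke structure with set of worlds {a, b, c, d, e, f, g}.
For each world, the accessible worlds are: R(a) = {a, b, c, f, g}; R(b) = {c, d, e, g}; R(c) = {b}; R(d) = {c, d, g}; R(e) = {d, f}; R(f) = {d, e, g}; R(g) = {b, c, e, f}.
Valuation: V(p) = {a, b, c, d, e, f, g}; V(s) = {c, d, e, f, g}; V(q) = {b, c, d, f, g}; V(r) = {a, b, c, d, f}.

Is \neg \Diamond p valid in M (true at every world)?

Let φ = \neg \Diamond p. Evaluate φ at each world:
  a (successors {a, b, c, f, g}): φ is false.
  b (successors {c, d, e, g}): φ is false.
  c (successors {b}): φ is false.
  d (successors {c, d, g}): φ is false.
  e (successors {d, f}): φ is false.
  f (successors {d, e, g}): φ is false.
  g (successors {b, c, e, f}): φ is false.
Detail at a (counterexample):
  At a: \Diamond p is true, so \neg \Diamond p is false.
    At a: \Diamond p requires p at some successor in {a, b, c, f, g}.
      p holds at a, so \Diamond p is true at a.

No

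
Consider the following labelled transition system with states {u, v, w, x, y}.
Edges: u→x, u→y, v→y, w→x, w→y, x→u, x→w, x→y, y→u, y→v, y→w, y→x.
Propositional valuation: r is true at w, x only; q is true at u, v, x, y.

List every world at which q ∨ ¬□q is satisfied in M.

Recall that □ψ holds at a world iff ψ holds at every accessible world, and ◇ψ holds iff ψ holds at some accessible world.
Let φ = q ∨ ¬□q. Evaluate φ at each world:
  u (successors {x, y}): φ is true.
  v (successors {y}): φ is true.
  w (successors {x, y}): φ is false.
  x (successors {u, w, y}): φ is true.
  y (successors {u, v, w, x}): φ is true.
For instance, at v:
  At v: q is true, ¬□q is false, so q ∨ ¬□q is true.
    At v: □q is true, so ¬□q is false.
      At v: □q requires q at every successor {y}.
        At y: q is true.
      So □q is true at v.
Satisfying worlds: {u, v, x, y}

u, v, x, y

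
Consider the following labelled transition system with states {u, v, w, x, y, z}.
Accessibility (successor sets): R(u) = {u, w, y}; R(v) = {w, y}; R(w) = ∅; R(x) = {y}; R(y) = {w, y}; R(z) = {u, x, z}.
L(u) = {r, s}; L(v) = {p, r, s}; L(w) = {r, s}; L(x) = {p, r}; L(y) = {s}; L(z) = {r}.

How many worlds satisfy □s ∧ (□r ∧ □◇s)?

Let φ = □s ∧ (□r ∧ □◇s). Evaluate φ at each world:
  u (successors {u, w, y}): φ is false.
  v (successors {w, y}): φ is false.
  w (successors ∅): φ is true.
  x (successors {y}): φ is false.
  y (successors {w, y}): φ is false.
  z (successors {u, x, z}): φ is false.
For instance, at z:
  At z: □s is false, □r ∧ □◇s is true, so □s ∧ (□r ∧ □◇s) is false.
    At z: □s requires s at every successor {u, x, z}.
      s fails at x, so □s is false at z.
    At z: □r is true, □◇s is true, so □r ∧ □◇s is true.
      At z: □r requires r at every successor {u, x, z}.
        At u: r is true.
        At x: r is true.
        At z: r is true.
      So □r is true at z.
      At z: □◇s requires ◇s at every successor {u, x, z}.
        At u: ◇s is true.
        At x: ◇s is true.
        At z: ◇s is true.
      So □◇s is true at z.
Satisfying worlds: {w}

1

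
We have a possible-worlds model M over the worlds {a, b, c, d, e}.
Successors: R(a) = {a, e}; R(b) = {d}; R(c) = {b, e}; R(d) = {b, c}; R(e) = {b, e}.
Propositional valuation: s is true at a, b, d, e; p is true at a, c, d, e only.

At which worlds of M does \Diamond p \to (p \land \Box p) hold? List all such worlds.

Let φ = \Diamond p \to (p \land \Box p). Evaluate φ at each world:
  a (successors {a, e}): φ is true.
  b (successors {d}): φ is false.
  c (successors {b, e}): φ is false.
  d (successors {b, c}): φ is false.
  e (successors {b, e}): φ is false.
For instance, at c:
  At c: \Diamond p is true, p \land \Box p is false, so \Diamond p \to (p \land \Box p) is false.
    At c: \Diamond p requires p at some successor in {b, e}.
      p holds at e, so \Diamond p is true at c.
    At c: p is true, \Box p is false, so p \land \Box p is false.
      At c: \Box p requires p at every successor {b, e}.
        p fails at b, so \Box p is false at c.
Satisfying worlds: {a}

a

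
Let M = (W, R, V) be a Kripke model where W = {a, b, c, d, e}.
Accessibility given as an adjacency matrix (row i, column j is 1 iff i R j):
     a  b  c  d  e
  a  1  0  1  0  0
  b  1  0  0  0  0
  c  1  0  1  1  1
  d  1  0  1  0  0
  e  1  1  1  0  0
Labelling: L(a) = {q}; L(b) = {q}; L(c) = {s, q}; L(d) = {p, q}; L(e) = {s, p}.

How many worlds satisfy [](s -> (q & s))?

4

Let φ = [](s -> (q & s)). Evaluate φ at each world:
  a (successors {a, c}): φ is true.
  b (successors {a}): φ is true.
  c (successors {a, c, d, e}): φ is false.
  d (successors {a, c}): φ is true.
  e (successors {a, b, c}): φ is true.
For instance, at d:
  At d: [](s -> (q & s)) requires s -> (q & s) at every successor {a, c}.
    At a: s -> (q & s) is true.
    At c: s -> (q & s) is true.
  So [](s -> (q & s)) is true at d.
Satisfying worlds: {a, b, d, e}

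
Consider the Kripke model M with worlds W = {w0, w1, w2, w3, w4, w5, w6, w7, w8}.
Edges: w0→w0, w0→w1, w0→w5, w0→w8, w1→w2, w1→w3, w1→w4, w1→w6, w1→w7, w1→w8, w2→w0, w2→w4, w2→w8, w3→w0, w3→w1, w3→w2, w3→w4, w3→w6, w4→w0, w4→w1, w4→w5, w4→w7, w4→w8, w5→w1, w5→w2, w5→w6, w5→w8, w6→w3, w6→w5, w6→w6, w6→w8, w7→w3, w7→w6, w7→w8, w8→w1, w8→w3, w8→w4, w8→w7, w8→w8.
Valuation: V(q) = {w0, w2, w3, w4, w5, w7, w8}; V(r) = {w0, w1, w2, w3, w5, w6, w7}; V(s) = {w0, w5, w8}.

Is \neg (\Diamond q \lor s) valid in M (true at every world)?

No

Recall that \Diamond ψ holds at a world iff ψ holds at some accessible world.
Let φ = \neg (\Diamond q \lor s). Evaluate φ at each world:
  w0 (successors {w0, w1, w5, w8}): φ is false.
  w1 (successors {w2, w3, w4, w6, w7, w8}): φ is false.
  w2 (successors {w0, w4, w8}): φ is false.
  w3 (successors {w0, w1, w2, w4, w6}): φ is false.
  w4 (successors {w0, w1, w5, w7, w8}): φ is false.
  w5 (successors {w1, w2, w6, w8}): φ is false.
  w6 (successors {w3, w5, w6, w8}): φ is false.
  w7 (successors {w3, w6, w8}): φ is false.
  w8 (successors {w1, w3, w4, w7, w8}): φ is false.
Detail at w0 (counterexample):
  At w0: \Diamond q \lor s is true, so \neg (\Diamond q \lor s) is false.
    At w0: \Diamond q is true, s is true, so \Diamond q \lor s is true.
      At w0: \Diamond q requires q at some successor in {w0, w1, w5, w8}.
        q holds at w0, so \Diamond q is true at w0.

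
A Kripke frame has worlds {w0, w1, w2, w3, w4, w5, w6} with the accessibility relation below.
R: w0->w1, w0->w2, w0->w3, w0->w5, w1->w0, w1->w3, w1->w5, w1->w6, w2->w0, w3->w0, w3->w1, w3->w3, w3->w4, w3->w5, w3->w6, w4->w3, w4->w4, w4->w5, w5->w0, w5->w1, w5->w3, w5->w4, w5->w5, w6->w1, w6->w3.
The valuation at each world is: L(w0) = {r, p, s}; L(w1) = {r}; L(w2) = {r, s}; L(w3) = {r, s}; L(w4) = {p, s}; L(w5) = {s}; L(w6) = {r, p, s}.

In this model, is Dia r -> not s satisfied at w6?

No

Recall that Dia ψ holds at a world iff ψ holds at some accessible world.
At w6: Dia r is true, not s is false, so Dia r -> not s is false.
  At w6: Dia r requires r at some successor in {w1, w3}.
    r holds at w1, so Dia r is true at w6.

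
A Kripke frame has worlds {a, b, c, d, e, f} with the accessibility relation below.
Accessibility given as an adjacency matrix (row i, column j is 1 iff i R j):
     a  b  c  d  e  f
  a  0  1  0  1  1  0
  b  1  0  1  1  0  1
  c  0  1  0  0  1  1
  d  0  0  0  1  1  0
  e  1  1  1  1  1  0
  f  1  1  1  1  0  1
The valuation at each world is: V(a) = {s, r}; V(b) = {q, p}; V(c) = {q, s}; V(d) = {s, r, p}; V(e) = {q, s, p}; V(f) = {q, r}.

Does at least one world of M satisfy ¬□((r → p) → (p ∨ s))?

No

Recall that □ψ holds at a world iff ψ holds at every accessible world, and ◇ψ holds iff ψ holds at some accessible world.
Let φ = ¬□((r → p) → (p ∨ s)). Evaluate φ at each world:
  a (successors {b, d, e}): φ is false.
  b (successors {a, c, d, f}): φ is false.
  c (successors {b, e, f}): φ is false.
  d (successors {d, e}): φ is false.
  e (successors {a, b, c, d, e}): φ is false.
  f (successors {a, b, c, d, f}): φ is false.
For instance, at e:
  At e: □((r → p) → (p ∨ s)) is true, so ¬□((r → p) → (p ∨ s)) is false.
    At e: □((r → p) → (p ∨ s)) requires (r → p) → (p ∨ s) at every successor {a, b, c, d, e}.
      At a: (r → p) → (p ∨ s) is true.
      At b: (r → p) → (p ∨ s) is true.
      At c: (r → p) → (p ∨ s) is true.
      At d: (r → p) → (p ∨ s) is true.
      At e: (r → p) → (p ∨ s) is true.
    So □((r → p) → (p ∨ s)) is true at e.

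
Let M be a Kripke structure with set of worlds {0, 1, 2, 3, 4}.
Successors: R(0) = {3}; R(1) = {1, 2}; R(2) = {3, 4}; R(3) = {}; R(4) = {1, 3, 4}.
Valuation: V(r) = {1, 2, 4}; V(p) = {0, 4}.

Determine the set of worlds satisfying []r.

1, 3

Let φ = []r. Evaluate φ at each world:
  0 (successors {3}): φ is false.
  1 (successors {1, 2}): φ is true.
  2 (successors {3, 4}): φ is false.
  3 (successors ∅): φ is true.
  4 (successors {1, 3, 4}): φ is false.
For instance, at 0:
  At 0: []r requires r at every successor {3}.
    r fails at 3, so []r is false at 0.
Satisfying worlds: {1, 3}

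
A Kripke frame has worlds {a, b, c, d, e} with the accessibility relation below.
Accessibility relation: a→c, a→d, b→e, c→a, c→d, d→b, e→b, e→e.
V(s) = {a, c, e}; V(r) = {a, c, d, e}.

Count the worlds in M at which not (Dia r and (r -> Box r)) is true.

Recall that Box ψ holds at a world iff ψ holds at every accessible world, and Dia ψ holds iff ψ holds at some accessible world.
Let φ = not (Dia r and (r -> Box r)). Evaluate φ at each world:
  a (successors {c, d}): φ is false.
  b (successors {e}): φ is false.
  c (successors {a, d}): φ is false.
  d (successors {b}): φ is true.
  e (successors {b, e}): φ is true.
For instance, at b:
  At b: Dia r and (r -> Box r) is true, so not (Dia r and (r -> Box r)) is false.
    At b: Dia r is true, r -> Box r is true, so Dia r and (r -> Box r) is true.
      At b: Dia r requires r at some successor in {e}.
        r holds at e, so Dia r is true at b.
      At b: r is false, Box r is true, so r -> Box r is true.
Satisfying worlds: {d, e}

2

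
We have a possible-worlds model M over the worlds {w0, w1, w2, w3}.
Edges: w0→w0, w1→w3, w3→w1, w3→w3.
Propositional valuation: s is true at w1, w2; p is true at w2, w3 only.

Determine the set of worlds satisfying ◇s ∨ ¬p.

w0, w1, w3

Let φ = ◇s ∨ ¬p. Evaluate φ at each world:
  w0 (successors {w0}): φ is true.
  w1 (successors {w3}): φ is true.
  w2 (successors ∅): φ is false.
  w3 (successors {w1, w3}): φ is true.
For instance, at w3:
  At w3: ◇s is true, ¬p is false, so ◇s ∨ ¬p is true.
    At w3: ◇s requires s at some successor in {w1, w3}.
      s holds at w1, so ◇s is true at w3.
Satisfying worlds: {w0, w1, w3}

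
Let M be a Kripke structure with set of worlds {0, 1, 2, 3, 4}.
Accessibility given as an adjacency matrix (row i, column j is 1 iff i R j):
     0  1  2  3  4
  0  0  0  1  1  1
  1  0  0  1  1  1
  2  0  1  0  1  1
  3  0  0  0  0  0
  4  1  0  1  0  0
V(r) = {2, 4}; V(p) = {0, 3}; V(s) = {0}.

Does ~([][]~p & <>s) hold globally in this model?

Yes

Let φ = ~([][]~p & <>s). Evaluate φ at each world:
  0 (successors {2, 3, 4}): φ is true.
  1 (successors {2, 3, 4}): φ is true.
  2 (successors {1, 3, 4}): φ is true.
  3 (successors ∅): φ is true.
  4 (successors {0, 2}): φ is true.
For instance, at 0:
  At 0: [][]~p & <>s is false, so ~([][]~p & <>s) is true.
    At 0: [][]~p is false, <>s is false, so [][]~p & <>s is false.
      At 0: [][]~p requires []~p at every successor {2, 3, 4}.
        []~p fails at 2, so [][]~p is false at 0.
      At 0: <>s requires s at some successor in {2, 3, 4}.
        At 2: s is false.
        At 3: s is false.
        At 4: s is false.
      So <>s is false at 0.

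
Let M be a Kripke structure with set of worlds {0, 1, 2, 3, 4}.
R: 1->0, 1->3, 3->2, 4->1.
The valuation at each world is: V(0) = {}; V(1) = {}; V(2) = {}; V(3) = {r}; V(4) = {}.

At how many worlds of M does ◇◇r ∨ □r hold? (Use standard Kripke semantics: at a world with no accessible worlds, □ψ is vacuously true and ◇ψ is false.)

Let φ = ◇◇r ∨ □r. Evaluate φ at each world:
  0 (successors ∅): φ is true.
  1 (successors {0, 3}): φ is false.
  2 (successors ∅): φ is true.
  3 (successors {2}): φ is false.
  4 (successors {1}): φ is true.
For instance, at 4:
  At 4: ◇◇r is true, □r is false, so ◇◇r ∨ □r is true.
    At 4: ◇◇r requires ◇r at some successor in {1}.
      ◇r holds at 1, so ◇◇r is true at 4.
    At 4: □r requires r at every successor {1}.
      r fails at 1, so □r is false at 4.
Satisfying worlds: {0, 2, 4}

3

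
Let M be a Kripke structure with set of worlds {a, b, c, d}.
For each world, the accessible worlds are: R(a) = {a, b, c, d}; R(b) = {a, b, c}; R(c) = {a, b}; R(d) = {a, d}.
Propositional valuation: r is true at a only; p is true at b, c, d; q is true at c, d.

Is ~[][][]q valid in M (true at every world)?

Let φ = ~[][][]q. Evaluate φ at each world:
  a (successors {a, b, c, d}): φ is true.
  b (successors {a, b, c}): φ is true.
  c (successors {a, b}): φ is true.
  d (successors {a, d}): φ is true.
For instance, at a:
  At a: [][][]q is false, so ~[][][]q is true.
    At a: [][][]q requires [][]q at every successor {a, b, c, d}.
      [][]q fails at a, so [][][]q is false at a.

Yes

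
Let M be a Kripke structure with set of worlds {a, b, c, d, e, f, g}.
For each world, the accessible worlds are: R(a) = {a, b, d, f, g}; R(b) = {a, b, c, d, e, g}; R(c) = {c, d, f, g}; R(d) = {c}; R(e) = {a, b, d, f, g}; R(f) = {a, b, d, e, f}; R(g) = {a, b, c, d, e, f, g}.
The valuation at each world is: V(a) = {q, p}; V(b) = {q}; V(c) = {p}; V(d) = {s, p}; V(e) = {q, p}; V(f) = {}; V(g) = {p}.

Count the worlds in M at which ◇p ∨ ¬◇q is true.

7

Recall that ◇ψ holds at a world iff ψ holds at some accessible world.
Let φ = ◇p ∨ ¬◇q. Evaluate φ at each world:
  a (successors {a, b, d, f, g}): φ is true.
  b (successors {a, b, c, d, e, g}): φ is true.
  c (successors {c, d, f, g}): φ is true.
  d (successors {c}): φ is true.
  e (successors {a, b, d, f, g}): φ is true.
  f (successors {a, b, d, e, f}): φ is true.
  g (successors {a, b, c, d, e, f, g}): φ is true.
For instance, at b:
  At b: ◇p is true, ¬◇q is false, so ◇p ∨ ¬◇q is true.
    At b: ◇p requires p at some successor in {a, b, c, d, e, g}.
      p holds at a, so ◇p is true at b.
    At b: ◇q is true, so ¬◇q is false.
      At b: ◇q requires q at some successor in {a, b, c, d, e, g}.
        q holds at a, so ◇q is true at b.
Satisfying worlds: {a, b, c, d, e, f, g}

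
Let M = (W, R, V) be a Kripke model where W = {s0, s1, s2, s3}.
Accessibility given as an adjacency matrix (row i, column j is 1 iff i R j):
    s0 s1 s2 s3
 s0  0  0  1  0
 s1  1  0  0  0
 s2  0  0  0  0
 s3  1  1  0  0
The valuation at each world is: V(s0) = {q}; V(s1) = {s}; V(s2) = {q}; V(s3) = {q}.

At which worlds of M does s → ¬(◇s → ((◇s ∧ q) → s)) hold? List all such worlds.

s0, s2, s3

Recall that ◇ψ holds at a world iff ψ holds at some accessible world.
Let φ = s → ¬(◇s → ((◇s ∧ q) → s)). Evaluate φ at each world:
  s0 (successors {s2}): φ is true.
  s1 (successors {s0}): φ is false.
  s2 (successors ∅): φ is true.
  s3 (successors {s0, s1}): φ is true.
For instance, at s1:
  At s1: s is true, ¬(◇s → ((◇s ∧ q) → s)) is false, so s → ¬(◇s → ((◇s ∧ q) → s)) is false.
    At s1: ◇s → ((◇s ∧ q) → s) is true, so ¬(◇s → ((◇s ∧ q) → s)) is false.
      At s1: ◇s is false, (◇s ∧ q) → s is true, so ◇s → ((◇s ∧ q) → s) is true.
Satisfying worlds: {s0, s2, s3}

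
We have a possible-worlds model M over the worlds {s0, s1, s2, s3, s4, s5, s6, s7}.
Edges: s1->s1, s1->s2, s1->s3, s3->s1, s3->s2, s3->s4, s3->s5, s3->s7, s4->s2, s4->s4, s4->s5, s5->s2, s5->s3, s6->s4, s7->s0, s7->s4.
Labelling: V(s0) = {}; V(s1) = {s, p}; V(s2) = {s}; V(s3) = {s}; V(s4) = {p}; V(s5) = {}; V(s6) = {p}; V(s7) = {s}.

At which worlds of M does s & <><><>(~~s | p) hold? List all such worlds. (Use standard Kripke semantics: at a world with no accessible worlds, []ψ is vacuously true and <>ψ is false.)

Let φ = s & <><><>(~~s | p). Evaluate φ at each world:
  s0 (successors ∅): φ is false.
  s1 (successors {s1, s2, s3}): φ is true.
  s2 (successors ∅): φ is false.
  s3 (successors {s1, s2, s4, s5, s7}): φ is true.
  s4 (successors {s2, s4, s5}): φ is false.
  s5 (successors {s2, s3}): φ is false.
  s6 (successors {s4}): φ is false.
  s7 (successors {s0, s4}): φ is true.
For instance, at s1:
  At s1: s is true, <><><>(~~s | p) is true, so s & <><><>(~~s | p) is true.
    At s1: <><><>(~~s | p) requires <><>(~~s | p) at some successor in {s1, s2, s3}.
      <><>(~~s | p) holds at s1, so <><><>(~~s | p) is true at s1.
Satisfying worlds: {s1, s3, s7}

s1, s3, s7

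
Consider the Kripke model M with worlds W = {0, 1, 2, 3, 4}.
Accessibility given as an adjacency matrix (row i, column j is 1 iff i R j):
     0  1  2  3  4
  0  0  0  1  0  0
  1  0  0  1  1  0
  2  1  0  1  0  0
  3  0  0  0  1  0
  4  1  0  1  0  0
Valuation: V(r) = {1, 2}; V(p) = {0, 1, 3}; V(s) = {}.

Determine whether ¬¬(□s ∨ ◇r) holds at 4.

Yes

At 4: ¬(□s ∨ ◇r) is false, so ¬¬(□s ∨ ◇r) is true.
  At 4: □s ∨ ◇r is true, so ¬(□s ∨ ◇r) is false.
    At 4: □s is false, ◇r is true, so □s ∨ ◇r is true.
      At 4: □s requires s at every successor {0, 2}.
        s fails at 0, so □s is false at 4.
      At 4: ◇r requires r at some successor in {0, 2}.
        r holds at 2, so ◇r is true at 4.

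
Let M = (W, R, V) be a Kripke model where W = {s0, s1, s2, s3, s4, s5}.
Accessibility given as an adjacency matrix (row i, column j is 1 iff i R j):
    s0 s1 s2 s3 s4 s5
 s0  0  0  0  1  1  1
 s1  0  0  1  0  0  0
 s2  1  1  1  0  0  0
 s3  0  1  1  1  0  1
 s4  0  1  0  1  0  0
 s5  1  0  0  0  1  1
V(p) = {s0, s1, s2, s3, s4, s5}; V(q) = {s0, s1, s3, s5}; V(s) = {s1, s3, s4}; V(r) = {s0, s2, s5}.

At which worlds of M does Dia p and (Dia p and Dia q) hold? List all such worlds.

Let φ = Dia p and (Dia p and Dia q). Evaluate φ at each world:
  s0 (successors {s3, s4, s5}): φ is true.
  s1 (successors {s2}): φ is false.
  s2 (successors {s0, s1, s2}): φ is true.
  s3 (successors {s1, s2, s3, s5}): φ is true.
  s4 (successors {s1, s3}): φ is true.
  s5 (successors {s0, s4, s5}): φ is true.
For instance, at s2:
  At s2: Dia p is true, Dia p and Dia q is true, so Dia p and (Dia p and Dia q) is true.
    At s2: Dia p requires p at some successor in {s0, s1, s2}.
      p holds at s0, so Dia p is true at s2.
    At s2: Dia p is true, Dia q is true, so Dia p and Dia q is true.
      At s2: Dia p requires p at some successor in {s0, s1, s2}.
        p holds at s0, so Dia p is true at s2.
      At s2: Dia q requires q at some successor in {s0, s1, s2}.
        q holds at s0, so Dia q is true at s2.
Satisfying worlds: {s0, s2, s3, s4, s5}

s0, s2, s3, s4, s5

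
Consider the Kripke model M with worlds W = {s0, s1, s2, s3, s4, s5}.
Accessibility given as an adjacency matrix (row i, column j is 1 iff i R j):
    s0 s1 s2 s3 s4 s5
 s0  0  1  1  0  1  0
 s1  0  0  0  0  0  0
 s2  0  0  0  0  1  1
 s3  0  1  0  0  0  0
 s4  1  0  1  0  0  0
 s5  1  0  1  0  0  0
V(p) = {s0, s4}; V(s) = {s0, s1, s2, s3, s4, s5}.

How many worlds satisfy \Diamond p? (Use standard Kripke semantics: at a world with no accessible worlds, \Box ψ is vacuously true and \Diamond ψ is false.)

Let φ = \Diamond p. Evaluate φ at each world:
  s0 (successors {s1, s2, s4}): φ is true.
  s1 (successors ∅): φ is false.
  s2 (successors {s4, s5}): φ is true.
  s3 (successors {s1}): φ is false.
  s4 (successors {s0, s2}): φ is true.
  s5 (successors {s0, s2}): φ is true.
For instance, at s5:
  At s5: \Diamond p requires p at some successor in {s0, s2}.
    p holds at s0, so \Diamond p is true at s5.
Satisfying worlds: {s0, s2, s4, s5}

4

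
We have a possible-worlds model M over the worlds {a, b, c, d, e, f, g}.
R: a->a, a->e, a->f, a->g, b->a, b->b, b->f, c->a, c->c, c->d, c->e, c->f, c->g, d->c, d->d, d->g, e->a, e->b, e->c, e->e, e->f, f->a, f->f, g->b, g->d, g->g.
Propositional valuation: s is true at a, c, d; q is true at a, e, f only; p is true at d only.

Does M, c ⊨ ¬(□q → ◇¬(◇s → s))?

No

At c: □q → ◇¬(◇s → s) is true, so ¬(□q → ◇¬(◇s → s)) is false.
  At c: □q is false, ◇¬(◇s → s) is true, so □q → ◇¬(◇s → s) is true.
    At c: □q requires q at every successor {a, c, d, e, f, g}.
      q fails at c, so □q is false at c.
    At c: ◇¬(◇s → s) requires ¬(◇s → s) at some successor in {a, c, d, e, f, g}.
      ¬(◇s → s) holds at e, so ◇¬(◇s → s) is true at c.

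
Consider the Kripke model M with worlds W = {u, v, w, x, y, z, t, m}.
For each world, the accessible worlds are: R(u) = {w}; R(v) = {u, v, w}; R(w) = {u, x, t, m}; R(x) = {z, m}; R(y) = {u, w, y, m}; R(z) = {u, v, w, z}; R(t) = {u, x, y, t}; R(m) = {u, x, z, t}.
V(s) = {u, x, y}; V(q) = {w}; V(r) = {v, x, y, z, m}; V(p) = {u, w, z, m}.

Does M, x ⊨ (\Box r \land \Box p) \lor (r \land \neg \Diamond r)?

Yes

At x: \Box r \land \Box p is true, r \land \neg \Diamond r is false, so (\Box r \land \Box p) \lor (r \land \neg \Diamond r) is true.
  At x: \Box r is true, \Box p is true, so \Box r \land \Box p is true.
    At x: \Box r requires r at every successor {z, m}.
      At z: r is true.
      At m: r is true.
    So \Box r is true at x.
    At x: \Box p requires p at every successor {z, m}.
      At z: p is true.
      At m: p is true.
    So \Box p is true at x.
  At x: r is true, \neg \Diamond r is false, so r \land \neg \Diamond r is false.
    At x: \Diamond r is true, so \neg \Diamond r is false.
      At x: \Diamond r requires r at some successor in {z, m}.
        r holds at z, so \Diamond r is true at x.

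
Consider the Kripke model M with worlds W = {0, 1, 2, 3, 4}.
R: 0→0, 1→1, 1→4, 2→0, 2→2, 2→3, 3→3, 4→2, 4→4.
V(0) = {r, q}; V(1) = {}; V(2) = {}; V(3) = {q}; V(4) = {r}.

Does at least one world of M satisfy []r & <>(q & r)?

Yes

Recall that []ψ holds at a world iff ψ holds at every accessible world, and <>ψ holds iff ψ holds at some accessible world.
Let φ = []r & <>(q & r). Evaluate φ at each world:
  0 (successors {0}): φ is true.
  1 (successors {1, 4}): φ is false.
  2 (successors {0, 2, 3}): φ is false.
  3 (successors {3}): φ is false.
  4 (successors {2, 4}): φ is false.
Detail at 0 (witness):
  At 0: []r is true, <>(q & r) is true, so []r & <>(q & r) is true.
    At 0: []r requires r at every successor {0}.
      At 0: r is true.
    So []r is true at 0.
    At 0: <>(q & r) requires q & r at some successor in {0}.
      q & r holds at 0, so <>(q & r) is true at 0.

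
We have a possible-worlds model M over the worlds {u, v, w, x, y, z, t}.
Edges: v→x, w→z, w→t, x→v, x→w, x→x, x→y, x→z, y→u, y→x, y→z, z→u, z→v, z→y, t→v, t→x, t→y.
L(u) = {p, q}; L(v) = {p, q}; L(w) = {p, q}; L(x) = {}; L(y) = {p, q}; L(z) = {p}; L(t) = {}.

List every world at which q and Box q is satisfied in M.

Let φ = q and Box q. Evaluate φ at each world:
  u (successors ∅): φ is true.
  v (successors {x}): φ is false.
  w (successors {z, t}): φ is false.
  x (successors {v, w, x, y, z}): φ is false.
  y (successors {u, x, z}): φ is false.
  z (successors {u, v, y}): φ is false.
  t (successors {v, x, y}): φ is false.
For instance, at w:
  At w: q is true, Box q is false, so q and Box q is false.
    At w: Box q requires q at every successor {z, t}.
      q fails at z, so Box q is false at w.
Satisfying worlds: {u}

u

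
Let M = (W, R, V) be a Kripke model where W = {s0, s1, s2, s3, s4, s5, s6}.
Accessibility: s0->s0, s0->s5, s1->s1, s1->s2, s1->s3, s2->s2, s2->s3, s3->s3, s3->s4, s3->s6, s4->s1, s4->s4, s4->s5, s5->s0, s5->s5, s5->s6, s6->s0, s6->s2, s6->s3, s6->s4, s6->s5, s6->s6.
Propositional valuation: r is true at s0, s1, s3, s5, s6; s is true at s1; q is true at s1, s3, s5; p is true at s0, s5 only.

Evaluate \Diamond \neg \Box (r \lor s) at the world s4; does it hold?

Yes

At s4: \Diamond \neg \Box (r \lor s) requires \neg \Box (r \lor s) at some successor in {s1, s4, s5}.
  \neg \Box (r \lor s) holds at s1, so \Diamond \neg \Box (r \lor s) is true at s4.
    At s1: \Box (r \lor s) is false, so \neg \Box (r \lor s) is true.
      At s1: \Box (r \lor s) requires r \lor s at every successor {s1, s2, s3}.
        r \lor s fails at s2, so \Box (r \lor s) is false at s1.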